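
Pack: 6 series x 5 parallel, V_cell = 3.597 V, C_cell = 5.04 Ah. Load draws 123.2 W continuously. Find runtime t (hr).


Step 1: E_pack = Ns * V_cell * Np * C_cell = 6 * 3.597 * 5 * 5.04 = 543.87 Wh
Step 2: t = E_pack / P = 543.87 / 123.2 = 4.415 hr

4.415 hr


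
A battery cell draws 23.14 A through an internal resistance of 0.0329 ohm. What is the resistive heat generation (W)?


I^2 = 535.46
Q = 535.46 * 0.0329 = 17.62 W

17.62 W


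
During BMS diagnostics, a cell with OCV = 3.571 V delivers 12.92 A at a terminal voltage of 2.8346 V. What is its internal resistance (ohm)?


R = (OCV - V) / I = (3.571 - 2.8346) / 12.92 = 0.05700 ohm

0.05700 ohm


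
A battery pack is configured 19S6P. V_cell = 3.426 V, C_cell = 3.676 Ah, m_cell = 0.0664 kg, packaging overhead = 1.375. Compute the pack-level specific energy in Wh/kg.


Step 1: V_pack = 19 * 3.426 = 65.094 V
Step 2: C_pack = 6 * 3.676 = 22.056 Ah
Step 3: E_pack = V_pack * C_pack = 65.094 * 22.056 = 1435.7 Wh
Step 4: m_pack = 19 * 6 * 0.0664 * 1.375 = 10.408 kg
Step 5: ED = E_pack / m_pack = 1435.7 / 10.408 = 137.9 Wh/kg

137.9 Wh/kg


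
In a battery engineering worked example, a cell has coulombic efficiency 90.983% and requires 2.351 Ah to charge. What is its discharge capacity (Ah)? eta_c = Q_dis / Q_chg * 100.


Q_dis = eta/100 * Q_chg = 90.983/100 * 2.351 = 2.139 Ah

2.139 Ah


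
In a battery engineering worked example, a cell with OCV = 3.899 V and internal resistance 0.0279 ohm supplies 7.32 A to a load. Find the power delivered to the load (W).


Step 1: V_terminal = OCV - I*R = 3.899 - 7.32 * 0.0279 = 3.6948 V
Step 2: P_out = V_terminal * I = 3.6948 * 7.32 = 27.05 W

27.05 W


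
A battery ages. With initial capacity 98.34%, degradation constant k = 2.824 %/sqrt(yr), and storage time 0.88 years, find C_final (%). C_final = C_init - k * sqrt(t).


Step 1: sqrt(0.88 yr) = 0.93808
Step 2: drop = 2.824 * 0.93808 = 2.6491
Step 3: C_final = 98.34 - 2.6491 = 95.69%

95.69%


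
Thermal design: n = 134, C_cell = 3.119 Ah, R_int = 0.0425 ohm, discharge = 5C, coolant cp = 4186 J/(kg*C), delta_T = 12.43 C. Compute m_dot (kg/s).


Step 1: I = 5 * 3.119 = 15.595 A
Step 2: Q_cell = I^2 * R = 15.595^2 * 0.0425 = 10.336 W
Step 3: Q_total = 134 * 10.336 = 1385 W
Step 4: m_dot = Q_total / (cp * dT) = 1385 / (4186 * 12.43) = 0.02662 kg/s

0.02662 kg/s


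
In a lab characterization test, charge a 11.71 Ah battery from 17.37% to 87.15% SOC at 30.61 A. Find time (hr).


delta_Ah = 11.71 * (87.15 - 17.37) / 100 = 8.1712 Ah
t = delta_Ah / I = 8.1712 / 30.61 = 0.2669 hr

0.2669 hr


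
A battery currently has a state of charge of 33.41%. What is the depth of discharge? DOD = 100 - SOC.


Complement of SOC: DOD = 100% - 33.41% = 66.59%

66.59%


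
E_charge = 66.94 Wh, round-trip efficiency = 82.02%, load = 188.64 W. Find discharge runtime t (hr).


Step 1: E_discharge = eta/100 * E_charge = 82.02/100 * 66.94 = 54.904 Wh
Step 2: t = E_discharge / P = 54.904 / 188.64 = 0.2911 hr

0.2911 hr


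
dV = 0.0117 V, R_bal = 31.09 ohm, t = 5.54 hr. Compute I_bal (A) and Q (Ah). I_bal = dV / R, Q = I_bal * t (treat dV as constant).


First, Ohm's law: I_bal = 0.0117 V / 31.09 ohm = 3.7633e-04 A
Then Q = I * t = 3.7633e-04 A * 5.54 hr = 0.002085 Ah

I=3.7633e-04 A, Q=0.002085 Ah


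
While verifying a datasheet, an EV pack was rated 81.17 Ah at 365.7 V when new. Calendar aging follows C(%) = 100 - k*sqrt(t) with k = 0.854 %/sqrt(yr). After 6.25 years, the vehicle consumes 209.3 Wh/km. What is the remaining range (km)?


Step 1: capacity retention = 100 - 0.854 * sqrt(6.25) = 100 - 0.854 * 2.5 = 97.865%
Step 2: C_now = 81.17 * 97.865/100 = 79.437 Ah
Step 3: E_pack = V * C_now = 365.7 * 79.437 = 29050 Wh
Step 4: range = E_pack / consumption = 29050 / 209.3 = 138.8 km

138.8 km


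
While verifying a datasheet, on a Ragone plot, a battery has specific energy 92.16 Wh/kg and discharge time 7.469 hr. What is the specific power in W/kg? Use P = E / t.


Specific power = 92.16 Wh/kg / 7.469 hr = 12.34 W/kg

12.34 W/kg


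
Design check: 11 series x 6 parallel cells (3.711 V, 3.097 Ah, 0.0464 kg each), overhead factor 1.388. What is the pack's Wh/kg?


Step 1: V_pack = 11 * 3.711 = 40.821 V
Step 2: C_pack = 6 * 3.097 = 18.582 Ah
Step 3: E_pack = V_pack * C_pack = 40.821 * 18.582 = 758.54 Wh
Step 4: m_pack = 11 * 6 * 0.0464 * 1.388 = 4.2506 kg
Step 5: ED = E_pack / m_pack = 758.54 / 4.2506 = 178.5 Wh/kg

178.5 Wh/kg


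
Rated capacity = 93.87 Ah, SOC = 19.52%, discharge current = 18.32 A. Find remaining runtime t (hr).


Step 1: remaining = SOC/100 * C_total = 19.52/100 * 93.87 = 18.323 Ah
Step 2: t = remaining / I = 18.323 / 18.32 = 1.000 hr

1.000 hr


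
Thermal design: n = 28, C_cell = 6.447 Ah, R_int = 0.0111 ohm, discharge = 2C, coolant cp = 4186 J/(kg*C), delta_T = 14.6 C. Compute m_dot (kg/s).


Step 1: I = 2 * 6.447 = 12.894 A
Step 2: Q_cell = I^2 * R = 12.894^2 * 0.0111 = 1.8454 W
Step 3: Q_total = 28 * 1.8454 = 51.671 W
Step 4: m_dot = Q_total / (cp * dT) = 51.671 / (4186 * 14.6) = 8.455e-04 kg/s

8.455e-04 kg/s


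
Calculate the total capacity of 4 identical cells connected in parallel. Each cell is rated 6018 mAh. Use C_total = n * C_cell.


Convert: C_cell = 6018 mAh = 6.018 Ah
C_total = 4 * 6.018 = 24.072 Ah

24.072 Ah


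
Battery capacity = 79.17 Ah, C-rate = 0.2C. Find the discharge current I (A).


At 0.2C: I = 0.2 * 79.17 Ah = 15.834 A

15.834 A


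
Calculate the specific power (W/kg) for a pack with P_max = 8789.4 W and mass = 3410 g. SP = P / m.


Convert: m = 3410 g = 3.41 kg
SP = P / m = 8789.4 / 3.41 = 2578 W/kg

2578 W/kg


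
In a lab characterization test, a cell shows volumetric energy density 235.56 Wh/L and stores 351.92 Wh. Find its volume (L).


V = E / ED = 351.92 / 235.56 = 1.494 L

1.494 L


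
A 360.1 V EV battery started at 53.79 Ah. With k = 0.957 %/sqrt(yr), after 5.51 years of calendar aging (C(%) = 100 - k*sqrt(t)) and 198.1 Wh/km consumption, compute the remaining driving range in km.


Step 1: capacity retention = 100 - 0.957 * sqrt(5.51) = 100 - 0.957 * 2.3473 = 97.754%
Step 2: C_now = 53.79 * 97.754/100 = 52.582 Ah
Step 3: E_pack = V * C_now = 360.1 * 52.582 = 18935 Wh
Step 4: range = E_pack / consumption = 18935 / 198.1 = 95.58 km

95.58 km


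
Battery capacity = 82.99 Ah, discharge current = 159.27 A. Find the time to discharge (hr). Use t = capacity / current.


t = capacity / current = 82.99 / 159.27 = 0.5211 hr

0.5211 hr


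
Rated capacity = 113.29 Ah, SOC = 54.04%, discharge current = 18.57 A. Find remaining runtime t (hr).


Step 1: remaining = SOC/100 * C_total = 54.04/100 * 113.29 = 61.222 Ah
Step 2: t = remaining / I = 61.222 / 18.57 = 3.297 hr

3.297 hr


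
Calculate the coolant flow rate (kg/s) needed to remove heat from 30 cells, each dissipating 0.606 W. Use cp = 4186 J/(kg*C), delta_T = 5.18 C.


Step 1: Total heat Q = 30 * 0.606 W = 18.18 W
Step 2: denom = cp * dT = 4186 * 5.18 = 21683
Step 3: m_dot = 18.18 / 21683 = 8.384e-04 kg/s

8.384e-04 kg/s


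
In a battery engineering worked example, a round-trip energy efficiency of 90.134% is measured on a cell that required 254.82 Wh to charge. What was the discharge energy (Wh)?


E_dis = eta/100 * E_chg = 90.134/100 * 254.82 = 229.7 Wh

229.7 Wh


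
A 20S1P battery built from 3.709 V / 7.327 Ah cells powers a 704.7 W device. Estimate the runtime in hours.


Step 1: E_pack = Ns * V_cell * Np * C_cell = 20 * 3.709 * 1 * 7.327 = 543.52 Wh
Step 2: t = E_pack / P = 543.52 / 704.7 = 0.7713 hr

0.7713 hr


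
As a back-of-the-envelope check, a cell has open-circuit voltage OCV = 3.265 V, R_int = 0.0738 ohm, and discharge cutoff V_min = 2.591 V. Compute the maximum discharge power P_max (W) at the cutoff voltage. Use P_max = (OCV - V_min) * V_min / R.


P_max = (OCV - V_min) * V_min / R = (3.265 - 2.591) * 2.591 / 0.0738 = 0.674 * 2.591 / 0.0738 = 23.66 W

23.66 W


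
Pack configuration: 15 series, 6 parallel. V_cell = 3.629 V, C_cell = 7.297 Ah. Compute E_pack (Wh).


V_pack = 15 * 3.629 = 54.435 V
C_pack = 6 * 7.297 = 43.782 Ah
E = V_pack * C_pack = 54.435 * 43.782 = 2383 Wh

2383 Wh


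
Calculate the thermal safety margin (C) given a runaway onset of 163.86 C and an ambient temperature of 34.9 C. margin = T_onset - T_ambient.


Safety margin = 163.86 C - 34.9 C = 128.96 C

128.96 C


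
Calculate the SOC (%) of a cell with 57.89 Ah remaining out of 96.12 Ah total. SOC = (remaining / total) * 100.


SOC% = 57.89 / 96.12 * 100 = 60.23%

60.23%


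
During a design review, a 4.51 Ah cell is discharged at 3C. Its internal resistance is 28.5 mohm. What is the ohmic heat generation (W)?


Convert: R = 28.5 mohm = 0.0285 ohm
Step 1: I = C_rate * capacity = 3 * 4.51 = 13.53 A
Step 2: Q = I^2 * R = 13.53^2 * 0.0285 = 183.06 * 0.0285 = 5.217 W

5.217 W


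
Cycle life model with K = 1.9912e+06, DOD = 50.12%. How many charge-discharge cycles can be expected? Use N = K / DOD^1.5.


Step 1: DOD^1.5 = 50.12^1.5 = 354.83
Step 2: N = 1.9912e+06 / 354.83 = 5612 cycles

5612 cycles


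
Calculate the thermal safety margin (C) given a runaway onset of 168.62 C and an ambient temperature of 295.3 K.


Convert: T_ambient = 295.3 K = 22.15 C
margin = 168.62 - 22.15 = 146.47 C

146.47 C


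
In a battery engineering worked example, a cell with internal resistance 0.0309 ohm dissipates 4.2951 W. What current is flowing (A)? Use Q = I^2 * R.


I = sqrt(Q / R) = sqrt(4.2951 / 0.0309) = sqrt(139) = 11.79 A

11.79 A


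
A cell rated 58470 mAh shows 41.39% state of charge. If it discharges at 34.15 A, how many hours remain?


Convert: C_total = 58470 mAh = 58.47 Ah
Step 1: remaining = SOC/100 * C_total = 41.39/100 * 58.47 = 24.201 Ah
Step 2: t = remaining / I = 24.201 / 34.15 = 0.7087 hr

0.7087 hr


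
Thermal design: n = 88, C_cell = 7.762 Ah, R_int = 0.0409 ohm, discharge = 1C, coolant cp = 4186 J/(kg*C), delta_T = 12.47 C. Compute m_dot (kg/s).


Step 1: I = 1 * 7.762 = 7.762 A
Step 2: Q_cell = I^2 * R = 7.762^2 * 0.0409 = 2.4642 W
Step 3: Q_total = 88 * 2.4642 = 216.85 W
Step 4: m_dot = Q_total / (cp * dT) = 216.85 / (4186 * 12.47) = 0.004154 kg/s

0.004154 kg/s


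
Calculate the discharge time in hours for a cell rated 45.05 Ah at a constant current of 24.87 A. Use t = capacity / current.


Runtime = 45.05 Ah / 24.87 A = 1.811 hr

1.811 hr


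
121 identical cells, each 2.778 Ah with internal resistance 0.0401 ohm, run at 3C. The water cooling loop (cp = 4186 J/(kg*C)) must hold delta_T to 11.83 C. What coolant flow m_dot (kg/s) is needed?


Step 1: I = 3 * 2.778 = 8.334 A
Step 2: Q_cell = I^2 * R = 8.334^2 * 0.0401 = 2.7852 W
Step 3: Q_total = 121 * 2.7852 = 337.01 W
Step 4: m_dot = Q_total / (cp * dT) = 337.01 / (4186 * 11.83) = 0.006805 kg/s

0.006805 kg/s


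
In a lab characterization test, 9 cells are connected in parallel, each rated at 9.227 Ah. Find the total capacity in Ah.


Parallel capacities add: 9 * 9.227 Ah = 83.043 Ah

83.043 Ah


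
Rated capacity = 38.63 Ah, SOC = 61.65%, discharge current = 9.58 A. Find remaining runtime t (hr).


Step 1: remaining = SOC/100 * C_total = 61.65/100 * 38.63 = 23.815 Ah
Step 2: t = remaining / I = 23.815 / 9.58 = 2.486 hr

2.486 hr


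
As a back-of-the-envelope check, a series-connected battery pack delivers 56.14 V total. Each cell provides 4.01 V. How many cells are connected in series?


n = V_pack / V_cell = 56.14 / 4.01 = 14

14


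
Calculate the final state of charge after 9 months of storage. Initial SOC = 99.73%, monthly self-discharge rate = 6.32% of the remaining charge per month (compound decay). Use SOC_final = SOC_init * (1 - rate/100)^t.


decay = (1 - 6.32/100)^9 = 0.55568
SOC_final = 99.73 * 0.55568 = 55.42%

55.42%


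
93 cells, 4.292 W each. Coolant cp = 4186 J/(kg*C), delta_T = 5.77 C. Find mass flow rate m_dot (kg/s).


Step 1: Total heat Q = 93 * 4.292 W = 399.16 W
Step 2: denom = cp * dT = 4186 * 5.77 = 24153
Step 3: m_dot = 399.16 / 24153 = 0.01653 kg/s

0.01653 kg/s


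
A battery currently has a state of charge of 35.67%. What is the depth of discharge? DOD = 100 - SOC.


DOD = 100 - SOC = 100 - 35.67 = 64.33%

64.33%


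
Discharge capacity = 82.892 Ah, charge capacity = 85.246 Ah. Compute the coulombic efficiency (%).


eta_c = Q_dis / Q_chg * 100 = 82.892 / 85.246 * 100 = 97.24%

97.24%


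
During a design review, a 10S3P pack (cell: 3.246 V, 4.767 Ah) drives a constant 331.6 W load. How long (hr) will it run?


Step 1: E_pack = Ns * V_cell * Np * C_cell = 10 * 3.246 * 3 * 4.767 = 464.21 Wh
Step 2: t = E_pack / P = 464.21 / 331.6 = 1.400 hr

1.400 hr


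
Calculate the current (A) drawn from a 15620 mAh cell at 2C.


Convert: capacity = 15620 mAh = 15.62 Ah
I = C_rate * capacity = 2 * 15.62 = 31.24 A

31.24 A


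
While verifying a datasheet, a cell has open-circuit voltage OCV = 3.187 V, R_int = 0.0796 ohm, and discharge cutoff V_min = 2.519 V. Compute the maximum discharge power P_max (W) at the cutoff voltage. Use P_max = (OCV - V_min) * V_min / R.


P_max = (OCV - V_min) * V_min / R = (3.187 - 2.519) * 2.519 / 0.0796 = 0.668 * 2.519 / 0.0796 = 21.14 W

21.14 W


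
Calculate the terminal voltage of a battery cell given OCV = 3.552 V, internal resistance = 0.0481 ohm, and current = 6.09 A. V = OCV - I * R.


IR drop = 6.09 * 0.0481 = 0.29293 V
V = 3.552 - 0.29293 = 3.259 V

3.259 V


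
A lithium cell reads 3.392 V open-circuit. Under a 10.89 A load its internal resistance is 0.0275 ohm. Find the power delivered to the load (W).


Step 1: V_terminal = OCV - I*R = 3.392 - 10.89 * 0.0275 = 3.0925 V
Step 2: P_out = V_terminal * I = 3.0925 * 10.89 = 33.68 W

33.68 W


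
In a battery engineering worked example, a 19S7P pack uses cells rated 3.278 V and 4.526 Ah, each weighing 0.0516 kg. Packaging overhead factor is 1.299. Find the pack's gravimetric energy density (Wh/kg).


Step 1: V_pack = 19 * 3.278 = 62.282 V
Step 2: C_pack = 7 * 4.526 = 31.682 Ah
Step 3: E_pack = V_pack * C_pack = 62.282 * 31.682 = 1973.2 Wh
Step 4: m_pack = 19 * 7 * 0.0516 * 1.299 = 8.9148 kg
Step 5: ED = E_pack / m_pack = 1973.2 / 8.9148 = 221.3 Wh/kg

221.3 Wh/kg


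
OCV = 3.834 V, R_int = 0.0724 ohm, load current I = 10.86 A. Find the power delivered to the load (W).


Step 1: V_terminal = OCV - I*R = 3.834 - 10.86 * 0.0724 = 3.0477 V
Step 2: P_out = V_terminal * I = 3.0477 * 10.86 = 33.10 W

33.10 W


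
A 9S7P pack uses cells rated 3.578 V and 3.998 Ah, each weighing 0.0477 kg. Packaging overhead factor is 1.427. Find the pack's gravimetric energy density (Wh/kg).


Step 1: V_pack = 9 * 3.578 = 32.202 V
Step 2: C_pack = 7 * 3.998 = 27.986 Ah
Step 3: E_pack = V_pack * C_pack = 32.202 * 27.986 = 901.21 Wh
Step 4: m_pack = 9 * 7 * 0.0477 * 1.427 = 4.2883 kg
Step 5: ED = E_pack / m_pack = 901.21 / 4.2883 = 210.2 Wh/kg

210.2 Wh/kg


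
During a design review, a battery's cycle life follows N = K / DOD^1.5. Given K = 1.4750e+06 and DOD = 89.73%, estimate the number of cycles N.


DOD^1.5 = 849.98
N = K / DOD^1.5 = 1.4750e+06 / 849.98 = 1735

1735 cycles


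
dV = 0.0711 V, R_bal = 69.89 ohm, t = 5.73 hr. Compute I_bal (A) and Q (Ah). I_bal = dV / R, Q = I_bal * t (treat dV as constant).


First, Ohm's law: I_bal = 0.0711 V / 69.89 ohm = 0.0010173 A
Then Q = I * t = 0.0010173 A * 5.73 hr = 0.005829 Ah

I=0.0010173 A, Q=0.005829 Ah


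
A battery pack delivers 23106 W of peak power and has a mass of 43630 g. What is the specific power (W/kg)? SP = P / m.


Convert: m = 43630 g = 43.63 kg
Specific power = 23106 W / 43.63 kg = 529.6 W/kg

529.6 W/kg


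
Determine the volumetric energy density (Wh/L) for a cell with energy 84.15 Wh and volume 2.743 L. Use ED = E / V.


ED = E / V = 84.15 / 2.743 = 30.68 Wh/L

30.68 Wh/L


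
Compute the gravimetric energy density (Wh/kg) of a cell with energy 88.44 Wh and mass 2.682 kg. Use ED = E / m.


Specific energy = 88.44 Wh / 2.682 kg = 32.98 Wh/kg

32.98 Wh/kg


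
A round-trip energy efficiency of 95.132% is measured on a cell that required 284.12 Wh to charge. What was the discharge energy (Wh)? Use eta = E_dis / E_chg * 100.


E_dis = eta/100 * E_chg = 95.132/100 * 284.12 = 270.3 Wh

270.3 Wh


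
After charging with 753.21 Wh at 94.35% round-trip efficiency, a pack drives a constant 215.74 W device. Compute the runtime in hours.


Step 1: E_discharge = eta/100 * E_charge = 94.35/100 * 753.21 = 710.65 Wh
Step 2: t = E_discharge / P = 710.65 / 215.74 = 3.294 hr

3.294 hr


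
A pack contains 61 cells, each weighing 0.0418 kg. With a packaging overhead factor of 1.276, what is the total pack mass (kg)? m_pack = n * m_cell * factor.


m_pack = n * m_cell * overhead = 61 * 0.0418 * 1.276 = 3.254 kg

3.254 kg


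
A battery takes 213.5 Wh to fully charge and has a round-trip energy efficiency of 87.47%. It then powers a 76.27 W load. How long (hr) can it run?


Step 1: E_discharge = eta/100 * E_charge = 87.47/100 * 213.5 = 186.75 Wh
Step 2: t = E_discharge / P = 186.75 / 76.27 = 2.449 hr

2.449 hr


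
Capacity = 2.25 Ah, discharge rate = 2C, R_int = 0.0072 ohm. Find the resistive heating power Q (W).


Step 1: I = C_rate * capacity = 2 * 2.25 = 4.5 A
Step 2: Q = I^2 * R = 4.5^2 * 0.0072 = 20.25 * 0.0072 = 0.1458 W

0.1458 W


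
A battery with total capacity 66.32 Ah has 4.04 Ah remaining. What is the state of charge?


SOC% = 4.04 / 66.32 * 100 = 6.092%

6.092%


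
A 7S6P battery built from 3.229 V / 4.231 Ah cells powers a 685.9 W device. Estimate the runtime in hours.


Step 1: E_pack = Ns * V_cell * Np * C_cell = 7 * 3.229 * 6 * 4.231 = 573.8 Wh
Step 2: t = E_pack / P = 573.8 / 685.9 = 0.8366 hr

0.8366 hr


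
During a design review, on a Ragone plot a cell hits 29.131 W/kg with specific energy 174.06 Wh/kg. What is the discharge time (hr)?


t = E / P = 174.06 / 29.131 = 5.975 hr

5.975 hr


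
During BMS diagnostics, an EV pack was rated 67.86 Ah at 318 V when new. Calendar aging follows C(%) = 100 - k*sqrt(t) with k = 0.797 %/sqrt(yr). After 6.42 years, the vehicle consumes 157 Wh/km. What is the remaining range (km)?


Step 1: capacity retention = 100 - 0.797 * sqrt(6.42) = 100 - 0.797 * 2.5338 = 97.981%
Step 2: C_now = 67.86 * 97.981/100 = 66.49 Ah
Step 3: E_pack = V * C_now = 318 * 66.49 = 21144 Wh
Step 4: range = E_pack / consumption = 21144 / 157 = 134.7 km

134.7 km


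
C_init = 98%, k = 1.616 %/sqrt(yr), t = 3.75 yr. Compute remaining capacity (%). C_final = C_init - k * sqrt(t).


Step 1: sqrt(3.75 yr) = 1.9365
Step 2: drop = 1.616 * 1.9365 = 3.1294
Step 3: C_final = 98 - 3.1294 = 94.87%

94.87%


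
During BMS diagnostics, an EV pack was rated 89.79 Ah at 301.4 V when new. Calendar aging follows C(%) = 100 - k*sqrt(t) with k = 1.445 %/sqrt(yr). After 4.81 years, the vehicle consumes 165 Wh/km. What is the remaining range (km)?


Step 1: capacity retention = 100 - 1.445 * sqrt(4.81) = 100 - 1.445 * 2.1932 = 96.831%
Step 2: C_now = 89.79 * 96.831/100 = 86.945 Ah
Step 3: E_pack = V * C_now = 301.4 * 86.945 = 26205 Wh
Step 4: range = E_pack / consumption = 26205 / 165 = 158.8 km

158.8 km


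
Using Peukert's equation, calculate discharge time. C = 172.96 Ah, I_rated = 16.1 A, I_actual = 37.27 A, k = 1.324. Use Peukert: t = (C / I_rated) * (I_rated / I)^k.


t_rated = C / I_rated = 172.96 / 16.1 = 10.743 hr
(I_rated/I)^k = (0.43198)^1.324 = 0.32912
t = t_rated * (I_rated/I)^k = 10.743 * 0.32912 = 3.536 hr

3.536 hr


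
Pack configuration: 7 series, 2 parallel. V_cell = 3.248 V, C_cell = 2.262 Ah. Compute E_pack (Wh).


V_pack = 7 * 3.248 = 22.736 V
C_pack = 2 * 2.262 = 4.524 Ah
E = V_pack * C_pack = 22.736 * 4.524 = 102.9 Wh

102.9 Wh


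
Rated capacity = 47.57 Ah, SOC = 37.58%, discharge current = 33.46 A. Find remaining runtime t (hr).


Step 1: remaining = SOC/100 * C_total = 37.58/100 * 47.57 = 17.877 Ah
Step 2: t = remaining / I = 17.877 / 33.46 = 0.5343 hr

0.5343 hr


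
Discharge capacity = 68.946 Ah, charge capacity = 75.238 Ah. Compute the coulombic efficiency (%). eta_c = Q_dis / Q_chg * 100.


Coulombic efficiency = 68.946/75.238 * 100% = 91.64%

91.64%


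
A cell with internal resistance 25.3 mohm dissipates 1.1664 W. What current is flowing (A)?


Convert: R = 25.3 mohm = 0.0253 ohm
I = sqrt(Q / R) = sqrt(1.1664 / 0.0253) = sqrt(46.103) = 6.790 A

6.790 A


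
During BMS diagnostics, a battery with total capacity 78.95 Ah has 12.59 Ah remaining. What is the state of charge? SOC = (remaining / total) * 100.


SOC% = 12.59 / 78.95 * 100 = 15.95%

15.95%


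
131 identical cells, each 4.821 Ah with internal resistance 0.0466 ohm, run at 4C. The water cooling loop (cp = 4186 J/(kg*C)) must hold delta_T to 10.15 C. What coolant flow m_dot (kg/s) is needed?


Step 1: I = 4 * 4.821 = 19.284 A
Step 2: Q_cell = I^2 * R = 19.284^2 * 0.0466 = 17.329 W
Step 3: Q_total = 131 * 17.329 = 2270.1 W
Step 4: m_dot = Q_total / (cp * dT) = 2270.1 / (4186 * 10.15) = 0.05343 kg/s

0.05343 kg/s


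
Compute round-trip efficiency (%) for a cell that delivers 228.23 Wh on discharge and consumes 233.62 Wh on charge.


eta_e = E_dis / E_chg * 100 = 228.23 / 233.62 * 100 = 97.69%

97.69%


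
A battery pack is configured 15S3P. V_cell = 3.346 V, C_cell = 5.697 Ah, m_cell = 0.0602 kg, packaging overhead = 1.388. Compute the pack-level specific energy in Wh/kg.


Step 1: V_pack = 15 * 3.346 = 50.19 V
Step 2: C_pack = 3 * 5.697 = 17.091 Ah
Step 3: E_pack = V_pack * C_pack = 50.19 * 17.091 = 857.8 Wh
Step 4: m_pack = 15 * 3 * 0.0602 * 1.388 = 3.7601 kg
Step 5: ED = E_pack / m_pack = 857.8 / 3.7601 = 228.1 Wh/kg

228.1 Wh/kg


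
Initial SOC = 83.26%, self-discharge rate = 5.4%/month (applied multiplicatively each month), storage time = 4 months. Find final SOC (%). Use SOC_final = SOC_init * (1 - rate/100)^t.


decay = (1 - 5.4/100)^4 = 0.80087
SOC_final = 83.26 * 0.80087 = 66.68%

66.68%


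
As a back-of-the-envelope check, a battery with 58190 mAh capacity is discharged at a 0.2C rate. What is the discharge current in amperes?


Convert: capacity = 58190 mAh = 58.19 Ah
At 0.2C: I = 0.2 * 58.19 Ah = 11.638 A

11.638 A


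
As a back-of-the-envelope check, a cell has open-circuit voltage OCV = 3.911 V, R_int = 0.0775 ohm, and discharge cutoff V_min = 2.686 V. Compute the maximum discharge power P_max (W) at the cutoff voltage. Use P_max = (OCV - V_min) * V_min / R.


P_max = (OCV - V_min) * V_min / R = (3.911 - 2.686) * 2.686 / 0.0775 = 1.225 * 2.686 / 0.0775 = 42.46 W

42.46 W


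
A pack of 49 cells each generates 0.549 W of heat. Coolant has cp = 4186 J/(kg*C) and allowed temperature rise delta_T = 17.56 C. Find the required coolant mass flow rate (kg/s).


Step 1: Total heat Q = 49 * 0.549 W = 26.901 W
Step 2: denom = cp * dT = 4186 * 17.56 = 73506
Step 3: m_dot = 26.901 / 73506 = 3.660e-04 kg/s

3.660e-04 kg/s


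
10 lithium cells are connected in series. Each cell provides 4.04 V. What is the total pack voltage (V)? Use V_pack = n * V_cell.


With 10 cells in series at 4.04 V each, V_pack = 40.4 V

40.4 V


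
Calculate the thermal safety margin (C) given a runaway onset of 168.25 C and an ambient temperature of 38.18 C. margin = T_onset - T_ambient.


Safety margin = 168.25 C - 38.18 C = 130.07 C

130.07 C


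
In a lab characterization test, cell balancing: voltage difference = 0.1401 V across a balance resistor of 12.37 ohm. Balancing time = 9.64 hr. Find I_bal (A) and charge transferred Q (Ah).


First, Ohm's law: I_bal = 0.1401 V / 12.37 ohm = 0.011326 A
Then Q = I * t = 0.011326 A * 9.64 hr = 0.1092 Ah

I=0.011326 A, Q=0.1092 Ah


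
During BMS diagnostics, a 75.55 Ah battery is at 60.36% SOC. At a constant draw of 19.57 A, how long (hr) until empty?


Step 1: remaining = SOC/100 * C_total = 60.36/100 * 75.55 = 45.602 Ah
Step 2: t = remaining / I = 45.602 / 19.57 = 2.330 hr

2.330 hr


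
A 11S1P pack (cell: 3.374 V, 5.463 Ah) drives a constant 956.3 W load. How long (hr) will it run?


Step 1: E_pack = Ns * V_cell * Np * C_cell = 11 * 3.374 * 1 * 5.463 = 202.75 Wh
Step 2: t = E_pack / P = 202.75 / 956.3 = 0.2120 hr

0.2120 hr


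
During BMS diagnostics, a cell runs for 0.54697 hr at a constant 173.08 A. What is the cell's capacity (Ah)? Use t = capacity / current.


C = I * t = 173.08 * 0.54697 = 94.67 Ah

94.67 Ah


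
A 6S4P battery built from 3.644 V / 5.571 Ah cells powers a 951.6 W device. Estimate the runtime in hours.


Step 1: E_pack = Ns * V_cell * Np * C_cell = 6 * 3.644 * 4 * 5.571 = 487.22 Wh
Step 2: t = E_pack / P = 487.22 / 951.6 = 0.5120 hr

0.5120 hr


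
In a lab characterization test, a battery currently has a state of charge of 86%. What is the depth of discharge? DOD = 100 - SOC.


Complement of SOC: DOD = 100% - 86% = 14%

14%


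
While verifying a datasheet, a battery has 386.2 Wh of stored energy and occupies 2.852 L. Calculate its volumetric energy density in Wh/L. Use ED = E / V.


ED = E / V = 386.2 / 2.852 = 135.4 Wh/L

135.4 Wh/L


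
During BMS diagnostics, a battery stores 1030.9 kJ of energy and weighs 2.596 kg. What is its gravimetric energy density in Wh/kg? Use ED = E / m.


Convert: E = 1030.9 kJ = 286.36 Wh
ED = E / m = 286.36 / 2.596 = 110.3 Wh/kg

110.3 Wh/kg


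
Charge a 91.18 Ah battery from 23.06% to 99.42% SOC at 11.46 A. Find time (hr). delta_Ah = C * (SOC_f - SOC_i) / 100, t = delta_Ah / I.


delta_Ah = 91.18 * (99.42 - 23.06) / 100 = 69.625 Ah
t = delta_Ah / I = 69.625 / 11.46 = 6.075 hr

6.075 hr


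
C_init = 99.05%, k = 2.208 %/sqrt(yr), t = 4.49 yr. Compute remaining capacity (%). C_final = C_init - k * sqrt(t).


sqrt(t) = sqrt(4.49) = 2.119
C_final = 99.05 - 2.208 * 2.119 = 94.37%

94.37%


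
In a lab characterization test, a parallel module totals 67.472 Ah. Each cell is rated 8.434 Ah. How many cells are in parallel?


n = C_total / C_cell = 67.472 / 8.434 = 8

8


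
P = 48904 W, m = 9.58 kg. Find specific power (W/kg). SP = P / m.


Specific power = 48904 W / 9.58 kg = 5105 W/kg

5105 W/kg


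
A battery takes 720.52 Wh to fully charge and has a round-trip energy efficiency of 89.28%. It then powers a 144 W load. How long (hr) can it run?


Step 1: E_discharge = eta/100 * E_charge = 89.28/100 * 720.52 = 643.28 Wh
Step 2: t = E_discharge / P = 643.28 / 144 = 4.467 hr

4.467 hr


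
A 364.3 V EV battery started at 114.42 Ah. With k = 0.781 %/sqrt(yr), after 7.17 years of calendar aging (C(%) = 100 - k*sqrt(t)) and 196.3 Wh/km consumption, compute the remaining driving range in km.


Step 1: capacity retention = 100 - 0.781 * sqrt(7.17) = 100 - 0.781 * 2.6777 = 97.909%
Step 2: C_now = 114.42 * 97.909/100 = 112.03 Ah
Step 3: E_pack = V * C_now = 364.3 * 112.03 = 40813 Wh
Step 4: range = E_pack / consumption = 40813 / 196.3 = 207.9 km

207.9 km


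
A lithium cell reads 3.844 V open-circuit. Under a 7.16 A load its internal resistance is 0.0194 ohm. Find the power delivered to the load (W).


Step 1: V_terminal = OCV - I*R = 3.844 - 7.16 * 0.0194 = 3.7051 V
Step 2: P_out = V_terminal * I = 3.7051 * 7.16 = 26.53 W

26.53 W


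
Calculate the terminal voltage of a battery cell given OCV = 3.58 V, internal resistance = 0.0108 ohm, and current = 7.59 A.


V = OCV - I*R = 3.58 - 7.59 * 0.0108 = 3.498 V

3.498 V


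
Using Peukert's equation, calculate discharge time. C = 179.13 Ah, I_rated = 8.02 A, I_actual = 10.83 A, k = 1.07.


Step 1: t_rated = C / I_rated = 179.13 / 8.02 = 22.335 hr
Step 2: ratio = 8.02 / 10.83 = 0.74054
Step 3: ratio^k = 0.74054^1.07 = 0.72513
Step 4: t = t_rated * ratio^k = 22.335 * 0.72513 = 16.20 hr

16.20 hr


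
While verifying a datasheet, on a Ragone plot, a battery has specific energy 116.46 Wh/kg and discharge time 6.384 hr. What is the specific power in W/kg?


Specific power = 116.46 Wh/kg / 6.384 hr = 18.24 W/kg

18.24 W/kg


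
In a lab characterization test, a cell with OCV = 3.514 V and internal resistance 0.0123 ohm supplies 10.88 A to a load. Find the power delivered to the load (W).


Step 1: V_terminal = OCV - I*R = 3.514 - 10.88 * 0.0123 = 3.3802 V
Step 2: P_out = V_terminal * I = 3.3802 * 10.88 = 36.78 W

36.78 W


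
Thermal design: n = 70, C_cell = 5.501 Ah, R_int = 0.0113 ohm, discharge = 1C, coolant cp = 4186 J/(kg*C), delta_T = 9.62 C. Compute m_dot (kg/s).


Step 1: I = 1 * 5.501 = 5.501 A
Step 2: Q_cell = I^2 * R = 5.501^2 * 0.0113 = 0.34195 W
Step 3: Q_total = 70 * 0.34195 = 23.937 W
Step 4: m_dot = Q_total / (cp * dT) = 23.937 / (4186 * 9.62) = 5.944e-04 kg/s

5.944e-04 kg/s


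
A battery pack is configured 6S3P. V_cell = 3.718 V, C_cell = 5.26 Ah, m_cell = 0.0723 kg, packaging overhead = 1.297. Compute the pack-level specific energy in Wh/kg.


Step 1: V_pack = 6 * 3.718 = 22.308 V
Step 2: C_pack = 3 * 5.26 = 15.78 Ah
Step 3: E_pack = V_pack * C_pack = 22.308 * 15.78 = 352.02 Wh
Step 4: m_pack = 6 * 3 * 0.0723 * 1.297 = 1.6879 kg
Step 5: ED = E_pack / m_pack = 352.02 / 1.6879 = 208.6 Wh/kg

208.6 Wh/kg


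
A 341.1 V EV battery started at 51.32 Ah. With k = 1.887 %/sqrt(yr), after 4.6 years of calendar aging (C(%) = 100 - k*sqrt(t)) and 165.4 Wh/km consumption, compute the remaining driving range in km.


Step 1: capacity retention = 100 - 1.887 * sqrt(4.6) = 100 - 1.887 * 2.1448 = 95.953%
Step 2: C_now = 51.32 * 95.953/100 = 49.243 Ah
Step 3: E_pack = V * C_now = 341.1 * 49.243 = 16797 Wh
Step 4: range = E_pack / consumption = 16797 / 165.4 = 101.6 km

101.6 km


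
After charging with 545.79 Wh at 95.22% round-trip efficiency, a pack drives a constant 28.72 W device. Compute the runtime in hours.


Step 1: E_discharge = eta/100 * E_charge = 95.22/100 * 545.79 = 519.7 Wh
Step 2: t = E_discharge / P = 519.7 / 28.72 = 18.10 hr

18.10 hr


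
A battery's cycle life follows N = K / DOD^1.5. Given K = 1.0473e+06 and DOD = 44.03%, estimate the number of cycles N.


DOD^1.5 = 292.16
N = K / DOD^1.5 = 1.0473e+06 / 292.16 = 3585

3585 cycles


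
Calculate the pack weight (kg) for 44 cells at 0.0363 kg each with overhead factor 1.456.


m_pack = n * m_cell * overhead = 44 * 0.0363 * 1.456 = 2.326 kg

2.326 kg


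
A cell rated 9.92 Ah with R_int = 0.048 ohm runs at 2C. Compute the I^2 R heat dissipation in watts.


Step 1: I = C_rate * capacity = 2 * 9.92 = 19.84 A
Step 2: Q = I^2 * R = 19.84^2 * 0.048 = 393.63 * 0.048 = 18.89 W

18.89 W


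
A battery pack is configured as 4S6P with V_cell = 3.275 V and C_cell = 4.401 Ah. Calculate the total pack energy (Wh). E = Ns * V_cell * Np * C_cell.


E = Ns * Vcell * Np * Ccell = 4 * 3.275 * 6 * 4.401 = 345.9 Wh

345.9 Wh


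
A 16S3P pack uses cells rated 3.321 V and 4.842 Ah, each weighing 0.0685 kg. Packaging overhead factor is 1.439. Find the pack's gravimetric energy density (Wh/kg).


Step 1: V_pack = 16 * 3.321 = 53.136 V
Step 2: C_pack = 3 * 4.842 = 14.526 Ah
Step 3: E_pack = V_pack * C_pack = 53.136 * 14.526 = 771.85 Wh
Step 4: m_pack = 16 * 3 * 0.0685 * 1.439 = 4.7314 kg
Step 5: ED = E_pack / m_pack = 771.85 / 4.7314 = 163.1 Wh/kg

163.1 Wh/kg


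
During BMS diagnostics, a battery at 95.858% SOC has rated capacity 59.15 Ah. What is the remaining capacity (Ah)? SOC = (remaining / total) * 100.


remaining = SOC / 100 * total = 95.858 / 100 * 59.15 = 56.70 Ah

56.70 Ah


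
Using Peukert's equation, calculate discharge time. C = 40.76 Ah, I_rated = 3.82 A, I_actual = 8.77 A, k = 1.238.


t_rated = C / I_rated = 40.76 / 3.82 = 10.67 hr
(I_rated/I)^k = (0.43558)^1.238 = 0.35741
t = t_rated * (I_rated/I)^k = 10.67 * 0.35741 = 3.814 hr

3.814 hr


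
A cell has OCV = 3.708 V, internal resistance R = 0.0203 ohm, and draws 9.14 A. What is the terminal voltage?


IR drop = 9.14 * 0.0203 = 0.18554 V
V = 3.708 - 0.18554 = 3.522 V

3.522 V


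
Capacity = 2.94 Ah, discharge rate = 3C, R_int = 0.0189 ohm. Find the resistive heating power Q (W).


Step 1: I = C_rate * capacity = 3 * 2.94 = 8.82 A
Step 2: Q = I^2 * R = 8.82^2 * 0.0189 = 77.792 * 0.0189 = 1.470 W

1.470 W


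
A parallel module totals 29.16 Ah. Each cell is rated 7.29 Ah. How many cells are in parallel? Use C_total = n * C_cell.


n = C_total / C_cell = 29.16 / 7.29 = 4

4


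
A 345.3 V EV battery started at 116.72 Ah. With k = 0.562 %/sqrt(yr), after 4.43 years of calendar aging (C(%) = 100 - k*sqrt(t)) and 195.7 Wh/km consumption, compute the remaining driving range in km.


Step 1: capacity retention = 100 - 0.562 * sqrt(4.43) = 100 - 0.562 * 2.1048 = 98.817%
Step 2: C_now = 116.72 * 98.817/100 = 115.34 Ah
Step 3: E_pack = V * C_now = 345.3 * 115.34 = 39827 Wh
Step 4: range = E_pack / consumption = 39827 / 195.7 = 203.5 km

203.5 km


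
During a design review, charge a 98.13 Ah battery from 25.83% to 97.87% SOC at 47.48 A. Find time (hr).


Step 1: dSOC = 97.87% - 25.83% = 72.04%
Step 2: delta_Ah = 98.13 * 72.04 / 100 = 70.693 Ah
Step 3: t = 70.693 / 47.48 = 1.489 hr

1.489 hr


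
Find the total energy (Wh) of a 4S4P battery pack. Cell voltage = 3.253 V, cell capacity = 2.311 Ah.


E = Ns * Vcell * Np * Ccell = 4 * 3.253 * 4 * 2.311 = 120.3 Wh

120.3 Wh


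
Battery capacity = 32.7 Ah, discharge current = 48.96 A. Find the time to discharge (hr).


Runtime = 32.7 Ah / 48.96 A = 0.6679 hr

0.6679 hr


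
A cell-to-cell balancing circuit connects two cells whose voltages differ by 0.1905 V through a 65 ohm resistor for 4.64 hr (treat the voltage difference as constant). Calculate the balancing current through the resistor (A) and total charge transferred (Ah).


I_bal = dV / R = 0.1905 / 65 = 0.0029308 A
Q = I_bal * t = 0.0029308 * 4.64 = 0.01360 Ah

I=0.0029308 A, Q=0.01360 Ah


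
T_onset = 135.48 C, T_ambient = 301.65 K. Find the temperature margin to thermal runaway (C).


Convert: T_ambient = 301.65 K = 28.5 C
margin = 135.48 - 28.5 = 106.98 C

106.98 C


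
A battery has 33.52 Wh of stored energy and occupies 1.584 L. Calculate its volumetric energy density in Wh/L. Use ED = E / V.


Volumetric ED = 33.52 Wh / 1.584 L = 21.16 Wh/L

21.16 Wh/L


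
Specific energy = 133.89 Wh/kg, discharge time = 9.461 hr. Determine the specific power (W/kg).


Specific power = 133.89 Wh/kg / 9.461 hr = 14.15 W/kg

14.15 W/kg


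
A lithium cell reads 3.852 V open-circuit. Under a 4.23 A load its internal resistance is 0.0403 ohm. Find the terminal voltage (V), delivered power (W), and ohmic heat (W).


Step 1: V_terminal = OCV - I*R = 3.852 - 4.23 * 0.0403 = 3.6815 V
Step 2: P_out = V_terminal * I = 3.6815 * 4.23 = 15.57 W
Step 3: Q = I^2 * R = 4.23^2 * 0.0403 = 0.7211 W

V=3.6815 V, P=15.57 W, Q=0.7211 W


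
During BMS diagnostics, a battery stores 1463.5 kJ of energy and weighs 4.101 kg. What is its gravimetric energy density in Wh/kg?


Convert: E = 1463.5 kJ = 406.53 Wh
ED = E / m = 406.53 / 4.101 = 99.13 Wh/kg

99.13 Wh/kg


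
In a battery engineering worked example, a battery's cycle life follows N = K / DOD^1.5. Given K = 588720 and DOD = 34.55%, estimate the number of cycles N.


Step 1: DOD^1.5 = 34.55^1.5 = 203.08
Step 2: N = 588720 / 203.08 = 2899 cycles

2899 cycles


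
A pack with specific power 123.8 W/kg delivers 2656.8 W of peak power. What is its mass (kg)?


m = P / SP = 2656.8 / 123.8 = 21.46 kg

21.46 kg


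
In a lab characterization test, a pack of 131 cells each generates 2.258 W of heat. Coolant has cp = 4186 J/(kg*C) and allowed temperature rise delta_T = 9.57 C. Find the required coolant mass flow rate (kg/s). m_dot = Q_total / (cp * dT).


Step 1: Total heat Q = 131 * 2.258 W = 295.8 W
Step 2: denom = cp * dT = 4186 * 9.57 = 40060
Step 3: m_dot = 295.8 / 40060 = 0.007384 kg/s

0.007384 kg/s


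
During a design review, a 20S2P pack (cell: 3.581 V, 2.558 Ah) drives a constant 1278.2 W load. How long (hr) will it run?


Step 1: E_pack = Ns * V_cell * Np * C_cell = 20 * 3.581 * 2 * 2.558 = 366.41 Wh
Step 2: t = E_pack / P = 366.41 / 1278.2 = 0.2867 hr

0.2867 hr


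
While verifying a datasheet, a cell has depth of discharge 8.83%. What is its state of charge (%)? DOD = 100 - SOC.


SOC = 100 - DOD = 100 - 8.83 = 91.17%

91.17%


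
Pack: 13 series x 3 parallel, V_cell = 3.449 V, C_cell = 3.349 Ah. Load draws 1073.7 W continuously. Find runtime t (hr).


Step 1: E_pack = Ns * V_cell * Np * C_cell = 13 * 3.449 * 3 * 3.349 = 450.48 Wh
Step 2: t = E_pack / P = 450.48 / 1073.7 = 0.4196 hr

0.4196 hr


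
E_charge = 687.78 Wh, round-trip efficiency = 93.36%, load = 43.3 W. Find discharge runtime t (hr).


Step 1: E_discharge = eta/100 * E_charge = 93.36/100 * 687.78 = 642.11 Wh
Step 2: t = E_discharge / P = 642.11 / 43.3 = 14.83 hr

14.83 hr


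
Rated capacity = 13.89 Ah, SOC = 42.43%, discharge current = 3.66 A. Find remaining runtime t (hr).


Step 1: remaining = SOC/100 * C_total = 42.43/100 * 13.89 = 5.8935 Ah
Step 2: t = remaining / I = 5.8935 / 3.66 = 1.610 hr

1.610 hr


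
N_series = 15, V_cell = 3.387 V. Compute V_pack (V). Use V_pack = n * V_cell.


With 15 cells in series at 3.387 V each, V_pack = 50.805 V

50.805 V


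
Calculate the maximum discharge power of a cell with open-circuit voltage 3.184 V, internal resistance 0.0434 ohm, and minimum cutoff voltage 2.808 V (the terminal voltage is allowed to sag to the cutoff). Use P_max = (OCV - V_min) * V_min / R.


P_max = (OCV - V_min) * V_min / R = (3.184 - 2.808) * 2.808 / 0.0434 = 0.376 * 2.808 / 0.0434 = 24.33 W

24.33 W


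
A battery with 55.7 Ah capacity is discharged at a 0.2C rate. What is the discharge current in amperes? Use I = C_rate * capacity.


At 0.2C: I = 0.2 * 55.7 Ah = 11.14 A

11.14 A


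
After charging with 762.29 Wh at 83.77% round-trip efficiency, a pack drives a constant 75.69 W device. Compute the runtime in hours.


Step 1: E_discharge = eta/100 * E_charge = 83.77/100 * 762.29 = 638.57 Wh
Step 2: t = E_discharge / P = 638.57 / 75.69 = 8.437 hr

8.437 hr


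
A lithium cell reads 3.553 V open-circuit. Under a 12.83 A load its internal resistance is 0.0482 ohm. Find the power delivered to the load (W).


Step 1: V_terminal = OCV - I*R = 3.553 - 12.83 * 0.0482 = 2.9346 V
Step 2: P_out = V_terminal * I = 2.9346 * 12.83 = 37.65 W

37.65 W


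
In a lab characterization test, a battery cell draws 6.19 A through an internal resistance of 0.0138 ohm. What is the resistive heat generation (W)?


I^2 = 38.316
Q = 38.316 * 0.0138 = 0.5288 W

0.5288 W


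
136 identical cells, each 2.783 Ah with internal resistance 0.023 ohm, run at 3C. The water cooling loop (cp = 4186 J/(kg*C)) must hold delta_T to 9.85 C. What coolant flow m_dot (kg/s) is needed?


Step 1: I = 3 * 2.783 = 8.349 A
Step 2: Q_cell = I^2 * R = 8.349^2 * 0.023 = 1.6032 W
Step 3: Q_total = 136 * 1.6032 = 218.04 W
Step 4: m_dot = Q_total / (cp * dT) = 218.04 / (4186 * 9.85) = 0.005288 kg/s

0.005288 kg/s


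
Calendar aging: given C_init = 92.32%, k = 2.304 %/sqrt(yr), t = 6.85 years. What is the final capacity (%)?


Step 1: sqrt(6.85 yr) = 2.6173
Step 2: drop = 2.304 * 2.6173 = 6.0303
Step 3: C_final = 92.32 - 6.0303 = 86.29%

86.29%


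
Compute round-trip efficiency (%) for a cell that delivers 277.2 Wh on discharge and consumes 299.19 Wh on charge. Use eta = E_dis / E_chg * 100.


Round-trip efficiency = 277.2/299.19 * 100% = 92.65%

92.65%


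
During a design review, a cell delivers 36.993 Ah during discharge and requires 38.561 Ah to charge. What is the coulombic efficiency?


Coulombic efficiency = 36.993/38.561 * 100% = 95.93%

95.93%


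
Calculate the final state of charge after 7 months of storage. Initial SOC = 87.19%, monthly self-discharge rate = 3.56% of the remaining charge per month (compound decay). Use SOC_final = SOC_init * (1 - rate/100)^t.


decay = (1 - 3.56/100)^7 = 0.77589
SOC_final = 87.19 * 0.77589 = 67.65%

67.65%
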